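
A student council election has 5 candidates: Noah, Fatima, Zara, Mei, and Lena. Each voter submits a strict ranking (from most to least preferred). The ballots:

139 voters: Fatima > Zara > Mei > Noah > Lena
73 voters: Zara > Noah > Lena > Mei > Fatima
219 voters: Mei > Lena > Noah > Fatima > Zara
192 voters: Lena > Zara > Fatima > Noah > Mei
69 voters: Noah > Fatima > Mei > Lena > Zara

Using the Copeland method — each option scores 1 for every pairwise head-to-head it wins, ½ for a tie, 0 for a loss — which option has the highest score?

Noah: beats Fatima; loses to Zara, Mei, and Lena → score 1.
Fatima: beats Zara and Mei; loses to Noah and Lena → score 2.
Zara: beats Noah and Mei; loses to Fatima and Lena → score 2.
Mei: beats Noah and Lena; loses to Fatima and Zara → score 2.
Lena: beats Noah, Fatima, and Zara; loses to Mei → score 3.
Lena has the best pairwise record.

Lena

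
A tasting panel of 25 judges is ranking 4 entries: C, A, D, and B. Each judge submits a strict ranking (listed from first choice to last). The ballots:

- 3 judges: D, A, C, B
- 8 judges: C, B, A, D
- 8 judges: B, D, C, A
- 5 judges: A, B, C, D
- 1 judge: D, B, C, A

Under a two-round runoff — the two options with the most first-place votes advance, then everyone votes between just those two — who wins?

B

Round 1 first-place votes: C 8, A 5, D 4, B 8.
B and C advance.
Runoff: B is preferred to C by 14 voters; C by 11.
B wins the runoff.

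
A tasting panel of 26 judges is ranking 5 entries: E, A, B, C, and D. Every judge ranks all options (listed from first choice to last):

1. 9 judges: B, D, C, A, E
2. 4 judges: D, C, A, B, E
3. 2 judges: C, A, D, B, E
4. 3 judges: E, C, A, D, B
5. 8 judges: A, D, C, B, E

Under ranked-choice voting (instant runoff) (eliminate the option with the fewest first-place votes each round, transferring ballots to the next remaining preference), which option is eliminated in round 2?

E

Round 1: E 3, A 8, B 9, C 2, D 4. Eliminate C.
Round 2: E 3, A 10, B 9, D 4. Eliminate E.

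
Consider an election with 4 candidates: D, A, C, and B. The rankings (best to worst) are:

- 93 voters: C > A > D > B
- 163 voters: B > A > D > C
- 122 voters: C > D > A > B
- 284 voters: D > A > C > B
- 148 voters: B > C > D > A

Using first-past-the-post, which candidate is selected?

B

First-place votes: D 284, A 0, C 215, B 311.
B has the most first-place votes.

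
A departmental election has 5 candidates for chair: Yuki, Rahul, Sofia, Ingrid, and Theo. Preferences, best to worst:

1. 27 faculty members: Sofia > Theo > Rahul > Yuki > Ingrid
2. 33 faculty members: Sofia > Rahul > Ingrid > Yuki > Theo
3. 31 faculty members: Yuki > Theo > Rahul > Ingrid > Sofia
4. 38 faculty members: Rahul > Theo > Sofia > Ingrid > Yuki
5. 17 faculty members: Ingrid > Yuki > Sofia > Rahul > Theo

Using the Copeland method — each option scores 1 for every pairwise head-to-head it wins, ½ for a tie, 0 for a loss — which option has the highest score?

Sofia

Yuki: beats Theo; loses to Rahul, Sofia, and Ingrid → score 1.
Rahul: beats Yuki, Ingrid, and Theo; loses to Sofia → score 3.
Sofia: beats Yuki, Rahul, Ingrid, and Theo → score 4.
Ingrid: beats Yuki; loses to Rahul, Sofia, and Theo → score 1.
Theo: beats Ingrid; loses to Yuki, Rahul, and Sofia → score 1.
Sofia has the best pairwise record.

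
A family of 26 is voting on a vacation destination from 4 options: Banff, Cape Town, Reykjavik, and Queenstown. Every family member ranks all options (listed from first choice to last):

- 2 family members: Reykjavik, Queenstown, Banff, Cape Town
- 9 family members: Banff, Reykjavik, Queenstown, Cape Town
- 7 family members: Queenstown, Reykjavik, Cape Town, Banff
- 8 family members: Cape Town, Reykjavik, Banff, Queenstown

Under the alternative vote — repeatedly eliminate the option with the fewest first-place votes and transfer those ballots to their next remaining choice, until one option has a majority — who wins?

Round 1: Banff 9, Cape Town 8, Reykjavik 2, Queenstown 7. Eliminate Reykjavik.
Round 2: Banff 9, Cape Town 8, Queenstown 9. Eliminate Cape Town.
Round 3: Banff 17, Queenstown 9. Banff has a majority.

Banff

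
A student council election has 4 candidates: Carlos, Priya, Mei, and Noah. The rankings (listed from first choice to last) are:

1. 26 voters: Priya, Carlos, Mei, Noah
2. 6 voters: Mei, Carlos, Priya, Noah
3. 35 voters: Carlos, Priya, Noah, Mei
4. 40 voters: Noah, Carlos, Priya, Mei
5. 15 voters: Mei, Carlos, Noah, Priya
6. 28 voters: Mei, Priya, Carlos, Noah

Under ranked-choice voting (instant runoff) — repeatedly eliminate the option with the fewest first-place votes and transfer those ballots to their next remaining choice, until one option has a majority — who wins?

Round 1: Carlos 35, Priya 26, Mei 49, Noah 40. Eliminate Priya.
Round 2: Carlos 61, Mei 49, Noah 40. Eliminate Noah.
Round 3: Carlos 101, Mei 49. Carlos has a majority.

Carlos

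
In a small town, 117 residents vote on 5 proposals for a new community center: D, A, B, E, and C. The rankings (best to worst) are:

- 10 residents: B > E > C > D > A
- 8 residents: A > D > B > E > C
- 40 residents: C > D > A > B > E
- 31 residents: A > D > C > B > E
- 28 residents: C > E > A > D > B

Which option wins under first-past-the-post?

C

First-place votes: D 0, A 39, B 10, E 0, C 68.
C has the most first-place votes.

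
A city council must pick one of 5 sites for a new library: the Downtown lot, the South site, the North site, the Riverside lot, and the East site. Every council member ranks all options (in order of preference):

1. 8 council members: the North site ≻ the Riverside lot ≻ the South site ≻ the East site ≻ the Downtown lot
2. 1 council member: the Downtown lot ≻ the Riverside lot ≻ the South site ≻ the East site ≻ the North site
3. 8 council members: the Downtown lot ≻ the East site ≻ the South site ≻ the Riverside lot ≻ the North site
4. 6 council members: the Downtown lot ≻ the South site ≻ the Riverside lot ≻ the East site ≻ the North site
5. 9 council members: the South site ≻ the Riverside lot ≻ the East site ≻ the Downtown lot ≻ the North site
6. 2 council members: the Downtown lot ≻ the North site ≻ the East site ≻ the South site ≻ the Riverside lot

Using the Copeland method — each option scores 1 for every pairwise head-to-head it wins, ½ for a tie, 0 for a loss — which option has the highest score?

the South site

the Downtown lot: beats the North site; ties the South site, the Riverside lot, and the East site → score 2.5.
the South site: beats the North site, the Riverside lot, and the East site; ties the Downtown lot → score 3.5.
the North site: loses to the Downtown lot, the South site, the Riverside lot, and the East site → score 0.
the Riverside lot: beats the North site and the East site; ties the Downtown lot; loses to the South site → score 2.5.
the East site: beats the North site; ties the Downtown lot; loses to the South site and the Riverside lot → score 1.5.
the South site has the best pairwise record.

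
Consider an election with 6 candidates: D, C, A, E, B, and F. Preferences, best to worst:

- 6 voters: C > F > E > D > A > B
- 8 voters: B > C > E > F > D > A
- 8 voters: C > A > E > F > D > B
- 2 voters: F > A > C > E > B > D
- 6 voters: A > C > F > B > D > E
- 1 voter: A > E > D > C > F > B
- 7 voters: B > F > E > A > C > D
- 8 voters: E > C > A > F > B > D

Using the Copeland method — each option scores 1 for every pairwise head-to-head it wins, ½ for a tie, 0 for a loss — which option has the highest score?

D: loses to C, A, E, B, and F → score 0.
C: beats D, A, E, B, and F → score 5.
A: beats D and B; ties F; loses to C and E → score 2.5.
E: beats D, A, B, and F; loses to C → score 4.
B: beats D; loses to C, A, E, and F → score 1.
F: beats D and B; ties A; loses to C and E → score 2.5.
C has the best pairwise record.

C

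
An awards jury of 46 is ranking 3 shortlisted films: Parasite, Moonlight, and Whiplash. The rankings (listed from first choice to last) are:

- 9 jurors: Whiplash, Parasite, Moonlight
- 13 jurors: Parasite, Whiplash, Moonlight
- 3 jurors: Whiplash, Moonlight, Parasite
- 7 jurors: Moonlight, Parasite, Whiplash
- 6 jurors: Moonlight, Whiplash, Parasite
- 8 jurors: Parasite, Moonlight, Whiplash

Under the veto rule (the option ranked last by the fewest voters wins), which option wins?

Last-place votes: Parasite 9, Moonlight 22, Whiplash 15.
Parasite is ranked last by the fewest voters, so Parasite wins.

Parasite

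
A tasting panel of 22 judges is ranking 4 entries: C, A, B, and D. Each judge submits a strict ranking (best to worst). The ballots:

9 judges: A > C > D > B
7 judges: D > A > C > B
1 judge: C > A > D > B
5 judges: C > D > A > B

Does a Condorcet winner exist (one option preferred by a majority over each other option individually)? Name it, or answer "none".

Checking pairwise contests:
A beats C 16–6.
D beats A 12–10.
C beats B 22–0.
C beats D 15–7.
Every option loses at least one head-to-head, so there is no Condorcet winner.

none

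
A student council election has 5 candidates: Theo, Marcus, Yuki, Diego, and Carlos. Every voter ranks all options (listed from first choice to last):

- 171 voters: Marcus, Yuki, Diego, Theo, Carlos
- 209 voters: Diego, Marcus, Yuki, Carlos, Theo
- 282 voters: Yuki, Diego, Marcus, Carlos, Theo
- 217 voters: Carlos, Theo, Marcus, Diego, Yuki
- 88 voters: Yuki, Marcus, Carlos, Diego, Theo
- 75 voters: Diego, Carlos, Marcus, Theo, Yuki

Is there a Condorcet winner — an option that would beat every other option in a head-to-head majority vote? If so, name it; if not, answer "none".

none

Checking pairwise contests:
Marcus beats Theo 825–217.
Diego beats Marcus 566–476.
Marcus beats Yuki 672–370.
Yuki beats Diego 541–501.
Marcus beats Carlos 750–292.
Every option loses at least one head-to-head, so there is no Condorcet winner.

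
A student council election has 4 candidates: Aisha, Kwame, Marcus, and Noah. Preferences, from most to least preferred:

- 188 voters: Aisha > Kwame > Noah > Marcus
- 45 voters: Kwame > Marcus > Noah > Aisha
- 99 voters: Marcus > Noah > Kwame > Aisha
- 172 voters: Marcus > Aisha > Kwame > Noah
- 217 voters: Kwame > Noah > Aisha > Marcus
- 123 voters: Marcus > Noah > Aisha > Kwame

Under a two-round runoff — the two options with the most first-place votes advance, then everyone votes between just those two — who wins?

Round 1 first-place votes: Aisha 188, Kwame 262, Marcus 394, Noah 0.
Marcus and Kwame advance.
Runoff: Marcus is preferred to Kwame by 394 voters; Kwame by 450.
Kwame wins the runoff.

Kwame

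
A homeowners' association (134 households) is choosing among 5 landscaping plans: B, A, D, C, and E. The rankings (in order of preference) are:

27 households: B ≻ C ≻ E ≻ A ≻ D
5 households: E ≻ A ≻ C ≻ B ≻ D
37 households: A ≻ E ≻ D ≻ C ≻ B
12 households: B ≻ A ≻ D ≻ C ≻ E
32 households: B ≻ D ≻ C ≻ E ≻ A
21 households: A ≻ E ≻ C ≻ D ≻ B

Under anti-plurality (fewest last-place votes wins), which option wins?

Last-place votes: B 58, A 32, D 32, C 0, E 12.
C is ranked last by the fewest voters, so C wins.

C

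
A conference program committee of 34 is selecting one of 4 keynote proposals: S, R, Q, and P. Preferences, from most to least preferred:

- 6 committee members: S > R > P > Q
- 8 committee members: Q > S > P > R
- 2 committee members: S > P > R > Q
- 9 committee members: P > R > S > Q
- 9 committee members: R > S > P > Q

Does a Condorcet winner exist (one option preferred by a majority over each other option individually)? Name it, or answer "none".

Checking pairwise contests:
R beats S 18–16.
P beats R 19–15.
S beats Q 26–8.
S beats P 25–9.
Every option loses at least one head-to-head, so there is no Condorcet winner.

none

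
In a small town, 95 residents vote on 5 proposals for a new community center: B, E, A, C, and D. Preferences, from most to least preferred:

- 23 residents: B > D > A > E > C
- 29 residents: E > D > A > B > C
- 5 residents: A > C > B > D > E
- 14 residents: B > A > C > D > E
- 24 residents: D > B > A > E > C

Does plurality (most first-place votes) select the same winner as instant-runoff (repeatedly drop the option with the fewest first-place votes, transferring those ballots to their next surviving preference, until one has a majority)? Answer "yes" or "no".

yes

Plurality — first-place votes: B 37, E 29, A 5, C 0, D 24. Winner: B.
Instant-runoff — R1 B 37, E 29, A 5, C 0, D 24 (C out); R2 B 37, E 29, A 5, D 24 (A out); R3 B 42, E 29, D 24 (D out); R4 B 66, E 29 (B winner). Winner: B.
The two methods agree.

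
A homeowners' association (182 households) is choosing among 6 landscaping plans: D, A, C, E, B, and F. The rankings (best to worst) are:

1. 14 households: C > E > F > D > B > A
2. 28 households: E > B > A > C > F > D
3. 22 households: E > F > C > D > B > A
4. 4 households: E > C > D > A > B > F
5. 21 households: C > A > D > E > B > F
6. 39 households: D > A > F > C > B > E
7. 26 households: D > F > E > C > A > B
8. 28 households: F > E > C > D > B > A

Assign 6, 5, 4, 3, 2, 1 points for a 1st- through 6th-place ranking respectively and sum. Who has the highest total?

D: 14·3 + 28·1 + 22·3 + 4·4 + 21·4 + 39·6 + 26·6 + 28·3 = 710
A: 14·1 + 28·4 + 22·1 + 4·3 + 21·5 + 39·5 + 26·2 + 28·1 = 540
C: 14·6 + 28·3 + 22·4 + 4·5 + 21·6 + 39·3 + 26·3 + 28·4 = 709
E: 14·5 + 28·6 + 22·6 + 4·6 + 21·3 + 39·1 + 26·4 + 28·5 = 740
B: 14·2 + 28·5 + 22·2 + 4·2 + 21·2 + 39·2 + 26·1 + 28·2 = 422
F: 14·4 + 28·2 + 22·5 + 4·1 + 21·1 + 39·4 + 26·5 + 28·6 = 701
E has the highest Borda score (740).

E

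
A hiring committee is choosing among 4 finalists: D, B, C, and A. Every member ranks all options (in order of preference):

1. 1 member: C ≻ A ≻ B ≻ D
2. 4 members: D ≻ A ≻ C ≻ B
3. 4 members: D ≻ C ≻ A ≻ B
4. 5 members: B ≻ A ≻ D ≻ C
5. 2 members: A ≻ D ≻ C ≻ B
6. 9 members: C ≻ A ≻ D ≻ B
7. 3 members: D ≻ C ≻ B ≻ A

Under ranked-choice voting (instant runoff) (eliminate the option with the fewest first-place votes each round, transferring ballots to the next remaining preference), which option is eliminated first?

Round 1: D 11, B 5, C 10, A 2. Eliminate A.

A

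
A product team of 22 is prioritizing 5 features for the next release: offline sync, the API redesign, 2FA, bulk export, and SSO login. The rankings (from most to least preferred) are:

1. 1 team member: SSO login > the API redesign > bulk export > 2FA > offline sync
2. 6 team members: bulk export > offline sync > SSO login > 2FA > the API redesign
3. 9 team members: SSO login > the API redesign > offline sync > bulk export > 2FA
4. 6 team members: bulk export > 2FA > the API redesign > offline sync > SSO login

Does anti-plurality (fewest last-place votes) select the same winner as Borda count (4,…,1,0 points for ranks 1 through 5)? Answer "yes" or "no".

Anti-plurality — last-place votes: offline sync 1, the API redesign 6, 2FA 9, bulk export 0, SSO login 6. Winner: bulk export.
Borda — scores: offline sync 42, the API redesign 42, 2FA 25, bulk export 59, SSO login 52. Winner: bulk export.
The two methods agree.

yes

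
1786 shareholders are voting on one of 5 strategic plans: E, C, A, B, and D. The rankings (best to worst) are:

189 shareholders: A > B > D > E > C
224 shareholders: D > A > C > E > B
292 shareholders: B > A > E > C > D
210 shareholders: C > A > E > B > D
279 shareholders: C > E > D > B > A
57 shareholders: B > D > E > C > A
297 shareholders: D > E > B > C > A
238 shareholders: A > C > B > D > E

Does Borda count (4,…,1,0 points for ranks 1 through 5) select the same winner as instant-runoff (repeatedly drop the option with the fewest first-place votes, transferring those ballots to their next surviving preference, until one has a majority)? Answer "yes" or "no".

yes

Borda — scores: E 3259, C 3764, A 3886, B 3522, D 3429. Winner: A.
Instant-runoff — R1 E 0, C 489, A 427, B 349, D 521 (E out); R2 C 489, A 427, B 349, D 521 (B out); R3 C 489, A 719, D 578 (C out); R4 A 929, D 857 (A winner). Winner: A.
The two methods agree.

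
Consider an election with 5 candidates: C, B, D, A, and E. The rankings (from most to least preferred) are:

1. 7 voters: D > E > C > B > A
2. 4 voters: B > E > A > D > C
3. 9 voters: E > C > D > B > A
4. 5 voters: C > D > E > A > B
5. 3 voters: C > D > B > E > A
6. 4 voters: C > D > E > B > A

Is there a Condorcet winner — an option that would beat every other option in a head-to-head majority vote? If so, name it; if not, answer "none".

none

Checking pairwise contests:
E beats C 20–12.
C beats B 28–4.
C beats D 21–11.
C beats A 28–4.
D beats E 19–13.
Every option loses at least one head-to-head, so there is no Condorcet winner.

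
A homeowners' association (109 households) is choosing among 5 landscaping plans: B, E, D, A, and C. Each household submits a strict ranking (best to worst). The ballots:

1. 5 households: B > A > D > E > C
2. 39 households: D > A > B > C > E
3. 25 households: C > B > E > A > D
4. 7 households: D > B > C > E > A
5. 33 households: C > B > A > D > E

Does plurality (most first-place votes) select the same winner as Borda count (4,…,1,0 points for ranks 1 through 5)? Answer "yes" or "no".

Plurality — first-place votes: B 5, E 0, D 46, A 0, C 58. Winner: C.
Borda — scores: B 293, E 62, D 227, A 223, C 285. Winner: B.
The two methods disagree.

no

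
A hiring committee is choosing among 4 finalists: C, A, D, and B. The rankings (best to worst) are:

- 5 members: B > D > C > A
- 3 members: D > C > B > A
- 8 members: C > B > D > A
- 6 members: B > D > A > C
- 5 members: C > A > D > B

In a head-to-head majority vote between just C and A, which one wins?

Voters preferring C to A: 21; preferring A to C: 6.
C wins the head-to-head.

C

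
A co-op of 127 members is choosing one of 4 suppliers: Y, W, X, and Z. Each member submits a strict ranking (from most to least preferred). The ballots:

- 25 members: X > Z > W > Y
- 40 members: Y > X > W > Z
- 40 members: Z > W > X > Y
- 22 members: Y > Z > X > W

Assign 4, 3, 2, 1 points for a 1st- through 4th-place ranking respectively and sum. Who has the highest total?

X

Y: 25·1 + 40·4 + 40·1 + 22·4 = 313
W: 25·2 + 40·2 + 40·3 + 22·1 = 272
X: 25·4 + 40·3 + 40·2 + 22·2 = 344
Z: 25·3 + 40·1 + 40·4 + 22·3 = 341
X has the highest Borda score (344).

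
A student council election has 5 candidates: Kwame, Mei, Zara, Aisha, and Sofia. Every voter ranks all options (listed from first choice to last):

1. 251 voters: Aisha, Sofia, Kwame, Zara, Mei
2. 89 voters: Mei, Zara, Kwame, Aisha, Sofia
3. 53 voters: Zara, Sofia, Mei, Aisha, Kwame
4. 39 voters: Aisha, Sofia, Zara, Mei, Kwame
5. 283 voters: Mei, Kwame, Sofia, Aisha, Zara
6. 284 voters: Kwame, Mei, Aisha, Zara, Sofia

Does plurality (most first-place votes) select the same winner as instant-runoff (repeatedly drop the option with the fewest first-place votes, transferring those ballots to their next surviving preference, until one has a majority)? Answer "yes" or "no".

Plurality — first-place votes: Kwame 284, Mei 372, Zara 53, Aisha 290, Sofia 0. Winner: Mei.
Instant-runoff — R1 Kwame 284, Mei 372, Zara 53, Aisha 290, Sofia 0 (Sofia out); R2 Kwame 284, Mei 372, Zara 53, Aisha 290 (Zara out); R3 Kwame 284, Mei 425, Aisha 290 (Kwame out); R4 Mei 709, Aisha 290 (Mei winner). Winner: Mei.
The two methods agree.

yes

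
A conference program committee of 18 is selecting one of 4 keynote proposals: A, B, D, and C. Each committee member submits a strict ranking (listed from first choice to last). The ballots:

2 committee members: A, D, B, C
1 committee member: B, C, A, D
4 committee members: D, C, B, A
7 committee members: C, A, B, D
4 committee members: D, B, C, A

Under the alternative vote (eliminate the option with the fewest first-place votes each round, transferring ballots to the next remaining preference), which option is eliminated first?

Round 1: A 2, B 1, D 8, C 7. Eliminate B.

B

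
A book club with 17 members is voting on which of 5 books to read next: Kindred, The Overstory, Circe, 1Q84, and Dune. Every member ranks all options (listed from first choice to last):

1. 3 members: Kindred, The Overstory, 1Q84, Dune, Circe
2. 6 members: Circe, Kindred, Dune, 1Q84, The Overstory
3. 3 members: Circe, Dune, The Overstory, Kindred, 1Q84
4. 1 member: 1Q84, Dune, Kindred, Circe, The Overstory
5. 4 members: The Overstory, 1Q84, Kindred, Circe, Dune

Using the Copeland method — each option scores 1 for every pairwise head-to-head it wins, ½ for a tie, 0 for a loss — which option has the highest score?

Kindred: beats The Overstory, 1Q84, and Dune; loses to Circe → score 3.
The Overstory: beats 1Q84; loses to Kindred, Circe, and Dune → score 1.
Circe: beats Kindred, The Overstory, 1Q84, and Dune → score 4.
1Q84: loses to Kindred, The Overstory, Circe, and Dune → score 0.
Dune: beats The Overstory and 1Q84; loses to Kindred and Circe → score 2.
Circe has the best pairwise record.

Circe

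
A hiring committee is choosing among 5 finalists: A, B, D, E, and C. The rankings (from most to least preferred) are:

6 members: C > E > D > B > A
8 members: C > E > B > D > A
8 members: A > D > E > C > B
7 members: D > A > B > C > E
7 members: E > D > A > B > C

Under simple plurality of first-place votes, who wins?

C

First-place votes: A 8, B 0, D 7, E 7, C 14.
C has the most first-place votes.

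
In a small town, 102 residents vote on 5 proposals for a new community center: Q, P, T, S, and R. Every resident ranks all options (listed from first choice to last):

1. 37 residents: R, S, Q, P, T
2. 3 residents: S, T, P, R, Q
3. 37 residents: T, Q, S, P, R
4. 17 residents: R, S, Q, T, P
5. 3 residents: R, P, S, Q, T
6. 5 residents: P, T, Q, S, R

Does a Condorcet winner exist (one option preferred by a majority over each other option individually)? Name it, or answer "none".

R

R vs Q: 60–42 for R.
R vs P: 57–45 for R.
R vs T: 57–45 for R.
R vs S: 57–45 for R.
R beats every other option head-to-head.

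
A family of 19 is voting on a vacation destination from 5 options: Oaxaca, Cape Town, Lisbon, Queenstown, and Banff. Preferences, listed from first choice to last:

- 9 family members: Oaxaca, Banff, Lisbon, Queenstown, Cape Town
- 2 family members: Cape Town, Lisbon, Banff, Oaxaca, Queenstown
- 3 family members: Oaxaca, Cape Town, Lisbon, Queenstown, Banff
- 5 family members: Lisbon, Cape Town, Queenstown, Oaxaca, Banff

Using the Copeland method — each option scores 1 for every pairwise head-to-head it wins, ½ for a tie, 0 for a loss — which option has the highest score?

Oaxaca

Oaxaca: beats Cape Town, Lisbon, Queenstown, and Banff → score 4.
Cape Town: beats Queenstown and Banff; loses to Oaxaca and Lisbon → score 2.
Lisbon: beats Cape Town, Queenstown, and Banff; loses to Oaxaca → score 3.
Queenstown: loses to Oaxaca, Cape Town, Lisbon, and Banff → score 0.
Banff: beats Queenstown; loses to Oaxaca, Cape Town, and Lisbon → score 1.
Oaxaca has the best pairwise record.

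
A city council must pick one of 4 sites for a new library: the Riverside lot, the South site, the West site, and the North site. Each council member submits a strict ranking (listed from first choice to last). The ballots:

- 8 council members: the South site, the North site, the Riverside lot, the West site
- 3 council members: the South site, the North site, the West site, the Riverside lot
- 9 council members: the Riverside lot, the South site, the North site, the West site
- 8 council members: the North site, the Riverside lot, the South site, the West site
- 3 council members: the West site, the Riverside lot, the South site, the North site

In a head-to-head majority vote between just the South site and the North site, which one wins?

the South site

Voters preferring the South site to the North site: 23; preferring the North site to the South site: 8.
the South site wins the head-to-head.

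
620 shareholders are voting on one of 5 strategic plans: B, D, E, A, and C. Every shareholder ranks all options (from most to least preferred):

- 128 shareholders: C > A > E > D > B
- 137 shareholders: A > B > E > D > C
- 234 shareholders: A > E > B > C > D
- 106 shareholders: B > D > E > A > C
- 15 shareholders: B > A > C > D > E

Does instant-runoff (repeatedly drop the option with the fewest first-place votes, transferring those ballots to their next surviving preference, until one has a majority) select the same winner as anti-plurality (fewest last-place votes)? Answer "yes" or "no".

Instant-runoff — R1 B 121, D 0, E 0, A 371, C 128 (A winner). Winner: A.
Anti-plurality — last-place votes: B 128, D 234, E 15, A 0, C 243. Winner: A.
The two methods agree.

yes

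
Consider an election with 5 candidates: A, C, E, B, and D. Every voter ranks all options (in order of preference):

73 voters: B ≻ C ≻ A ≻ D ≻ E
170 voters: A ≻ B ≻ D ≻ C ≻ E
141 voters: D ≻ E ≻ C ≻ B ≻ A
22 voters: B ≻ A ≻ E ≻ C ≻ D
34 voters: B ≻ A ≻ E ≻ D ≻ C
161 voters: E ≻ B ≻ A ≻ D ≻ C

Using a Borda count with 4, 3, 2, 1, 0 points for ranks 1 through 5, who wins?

A: 73·2 + 170·4 + 141·0 + 22·3 + 34·3 + 161·2 = 1316
C: 73·3 + 170·1 + 141·2 + 22·1 + 34·0 + 161·0 = 693
E: 73·0 + 170·0 + 141·3 + 22·2 + 34·2 + 161·4 = 1179
B: 73·4 + 170·3 + 141·1 + 22·4 + 34·4 + 161·3 = 1650
D: 73·1 + 170·2 + 141·4 + 22·0 + 34·1 + 161·1 = 1172
B has the highest Borda score (1650).

B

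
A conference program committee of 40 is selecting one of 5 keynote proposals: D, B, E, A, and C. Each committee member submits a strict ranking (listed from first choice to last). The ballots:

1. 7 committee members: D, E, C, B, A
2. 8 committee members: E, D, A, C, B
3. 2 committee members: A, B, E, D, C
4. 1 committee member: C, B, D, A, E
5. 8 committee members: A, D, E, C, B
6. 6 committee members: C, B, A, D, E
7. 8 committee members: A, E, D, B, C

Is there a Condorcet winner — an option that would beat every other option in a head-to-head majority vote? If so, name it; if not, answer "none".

A vs D: 24–16 for A.
A vs B: 26–14 for A.
A vs E: 25–15 for A.
A vs C: 26–14 for A.
A beats every other option head-to-head.

A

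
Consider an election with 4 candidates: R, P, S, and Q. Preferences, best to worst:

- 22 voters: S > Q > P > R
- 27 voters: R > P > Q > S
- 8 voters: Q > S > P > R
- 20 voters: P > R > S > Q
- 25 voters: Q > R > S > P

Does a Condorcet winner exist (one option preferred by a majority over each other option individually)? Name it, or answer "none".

Q vs R: 55–47 for Q.
Q vs P: 55–47 for Q.
Q vs S: 60–42 for Q.
Q beats every other option head-to-head.

Q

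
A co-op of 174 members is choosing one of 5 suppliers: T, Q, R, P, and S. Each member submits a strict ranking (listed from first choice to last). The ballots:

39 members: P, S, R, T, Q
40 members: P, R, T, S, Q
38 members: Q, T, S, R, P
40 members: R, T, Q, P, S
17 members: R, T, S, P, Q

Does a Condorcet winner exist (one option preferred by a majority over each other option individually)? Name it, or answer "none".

R

R vs T: 136–38 for R.
R vs Q: 136–38 for R.
R vs P: 95–79 for R.
R vs S: 97–77 for R.
R beats every other option head-to-head.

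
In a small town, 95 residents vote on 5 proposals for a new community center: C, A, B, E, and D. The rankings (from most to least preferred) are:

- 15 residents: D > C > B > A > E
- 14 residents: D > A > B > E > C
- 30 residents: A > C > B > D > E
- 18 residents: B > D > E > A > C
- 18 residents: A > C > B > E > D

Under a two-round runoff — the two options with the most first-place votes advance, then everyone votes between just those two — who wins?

A

Round 1 first-place votes: C 0, A 48, B 18, E 0, D 29.
A and D advance.
Runoff: A is preferred to D by 48 voters; D by 47.
A wins the runoff.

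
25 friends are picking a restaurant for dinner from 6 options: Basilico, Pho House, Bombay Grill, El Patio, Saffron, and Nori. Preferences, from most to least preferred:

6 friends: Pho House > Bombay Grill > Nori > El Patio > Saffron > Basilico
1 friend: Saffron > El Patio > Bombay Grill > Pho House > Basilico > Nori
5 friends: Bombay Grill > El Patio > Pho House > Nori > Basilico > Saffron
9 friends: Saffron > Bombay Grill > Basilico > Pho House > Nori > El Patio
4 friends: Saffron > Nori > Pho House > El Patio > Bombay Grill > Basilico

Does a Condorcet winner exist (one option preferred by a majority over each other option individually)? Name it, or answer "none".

Saffron vs Basilico: 20–5 for Saffron.
Saffron vs Pho House: 14–11 for Saffron.
Saffron vs Bombay Grill: 14–11 for Saffron.
Saffron vs El Patio: 14–11 for Saffron.
Saffron vs Nori: 14–11 for Saffron.
Saffron beats every other option head-to-head.

Saffron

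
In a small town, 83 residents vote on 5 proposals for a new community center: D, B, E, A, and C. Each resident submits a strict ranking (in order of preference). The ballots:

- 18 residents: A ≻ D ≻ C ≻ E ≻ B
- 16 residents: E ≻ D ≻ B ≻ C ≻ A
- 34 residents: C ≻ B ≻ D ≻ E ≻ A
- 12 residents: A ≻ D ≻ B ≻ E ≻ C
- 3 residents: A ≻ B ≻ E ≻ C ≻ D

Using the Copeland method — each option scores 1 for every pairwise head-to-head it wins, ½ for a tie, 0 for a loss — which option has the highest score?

D

D: beats B, E, A, and C → score 4.
B: beats E and A; loses to D and C → score 2.
E: beats A; loses to D, B, and C → score 1.
A: loses to D, B, E, and C → score 0.
C: beats B, E, and A; loses to D → score 3.
D has the best pairwise record.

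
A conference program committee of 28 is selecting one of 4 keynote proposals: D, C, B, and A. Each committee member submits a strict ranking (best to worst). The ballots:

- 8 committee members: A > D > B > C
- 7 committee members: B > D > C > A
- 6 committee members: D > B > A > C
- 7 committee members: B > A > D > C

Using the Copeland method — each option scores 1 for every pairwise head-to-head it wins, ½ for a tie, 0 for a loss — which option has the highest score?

D: beats C; ties B; loses to A → score 1.5.
C: loses to D, B, and A → score 0.
B: beats C and A; ties D → score 2.5.
A: beats D and C; loses to B → score 2.
B has the best pairwise record.

B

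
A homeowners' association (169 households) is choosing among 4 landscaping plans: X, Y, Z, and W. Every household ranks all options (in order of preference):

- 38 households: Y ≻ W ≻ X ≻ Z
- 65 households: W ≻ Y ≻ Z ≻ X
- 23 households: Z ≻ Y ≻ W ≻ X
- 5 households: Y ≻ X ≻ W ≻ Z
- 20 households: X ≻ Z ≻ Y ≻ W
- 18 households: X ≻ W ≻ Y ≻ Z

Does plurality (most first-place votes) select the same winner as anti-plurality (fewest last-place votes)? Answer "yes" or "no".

no

Plurality — first-place votes: X 38, Y 43, Z 23, W 65. Winner: W.
Anti-plurality — last-place votes: X 88, Y 0, Z 61, W 20. Winner: Y.
The two methods disagree.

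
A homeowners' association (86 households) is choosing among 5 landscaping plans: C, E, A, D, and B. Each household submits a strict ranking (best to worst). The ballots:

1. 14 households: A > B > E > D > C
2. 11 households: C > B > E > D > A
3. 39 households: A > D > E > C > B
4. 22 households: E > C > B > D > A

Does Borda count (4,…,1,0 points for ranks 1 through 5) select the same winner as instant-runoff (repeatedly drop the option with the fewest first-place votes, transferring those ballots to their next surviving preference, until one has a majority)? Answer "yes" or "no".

no

Borda — scores: C 149, E 216, A 212, D 164, B 119. Winner: E.
Instant-runoff — R1 C 11, E 22, A 53, D 0, B 0 (A winner). Winner: A.
The two methods disagree.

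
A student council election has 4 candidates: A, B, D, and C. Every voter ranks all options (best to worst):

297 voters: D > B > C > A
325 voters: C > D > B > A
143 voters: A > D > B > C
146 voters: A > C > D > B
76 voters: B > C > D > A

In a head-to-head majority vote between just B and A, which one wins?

Voters preferring B to A: 698; preferring A to B: 289.
B wins the head-to-head.

B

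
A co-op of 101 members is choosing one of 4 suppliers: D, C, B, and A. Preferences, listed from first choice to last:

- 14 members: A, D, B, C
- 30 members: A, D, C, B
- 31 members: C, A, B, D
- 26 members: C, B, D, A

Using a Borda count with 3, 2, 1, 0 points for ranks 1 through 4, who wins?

C

D: 14·2 + 30·2 + 31·0 + 26·1 = 114
C: 14·0 + 30·1 + 31·3 + 26·3 = 201
B: 14·1 + 30·0 + 31·1 + 26·2 = 97
A: 14·3 + 30·3 + 31·2 + 26·0 = 194
C has the highest Borda score (201).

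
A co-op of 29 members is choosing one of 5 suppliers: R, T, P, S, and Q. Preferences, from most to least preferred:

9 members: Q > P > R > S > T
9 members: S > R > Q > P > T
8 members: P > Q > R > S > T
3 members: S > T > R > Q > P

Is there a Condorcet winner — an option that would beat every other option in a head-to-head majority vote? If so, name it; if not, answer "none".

Q

Q vs R: 17–12 for Q.
Q vs T: 26–3 for Q.
Q vs P: 21–8 for Q.
Q vs S: 17–12 for Q.
Q beats every other option head-to-head.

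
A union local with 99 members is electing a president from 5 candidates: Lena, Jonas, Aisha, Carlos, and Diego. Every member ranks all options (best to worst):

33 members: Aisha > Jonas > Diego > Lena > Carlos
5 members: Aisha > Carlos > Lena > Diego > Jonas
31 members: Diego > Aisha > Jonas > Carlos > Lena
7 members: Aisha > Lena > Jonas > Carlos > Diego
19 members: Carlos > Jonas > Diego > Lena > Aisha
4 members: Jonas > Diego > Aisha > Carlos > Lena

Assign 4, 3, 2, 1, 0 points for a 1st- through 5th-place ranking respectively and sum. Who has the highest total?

Lena: 33·1 + 5·2 + 31·0 + 7·3 + 19·1 + 4·0 = 83
Jonas: 33·3 + 5·0 + 31·2 + 7·2 + 19·3 + 4·4 = 248
Aisha: 33·4 + 5·4 + 31·3 + 7·4 + 19·0 + 4·2 = 281
Carlos: 33·0 + 5·3 + 31·1 + 7·1 + 19·4 + 4·1 = 133
Diego: 33·2 + 5·1 + 31·4 + 7·0 + 19·2 + 4·3 = 245
Aisha has the highest Borda score (281).

Aisha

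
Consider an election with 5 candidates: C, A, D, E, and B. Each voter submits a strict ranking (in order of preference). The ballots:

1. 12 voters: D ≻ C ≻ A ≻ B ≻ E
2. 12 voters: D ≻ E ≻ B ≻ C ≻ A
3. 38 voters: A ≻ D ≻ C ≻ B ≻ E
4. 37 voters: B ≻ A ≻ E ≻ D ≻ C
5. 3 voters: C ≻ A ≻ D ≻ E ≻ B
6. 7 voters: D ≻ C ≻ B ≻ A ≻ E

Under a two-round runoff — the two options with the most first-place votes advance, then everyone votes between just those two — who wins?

B

Round 1 first-place votes: C 3, A 38, D 31, E 0, B 37.
A and B advance.
Runoff: A is preferred to B by 53 voters; B by 56.
B wins the runoff.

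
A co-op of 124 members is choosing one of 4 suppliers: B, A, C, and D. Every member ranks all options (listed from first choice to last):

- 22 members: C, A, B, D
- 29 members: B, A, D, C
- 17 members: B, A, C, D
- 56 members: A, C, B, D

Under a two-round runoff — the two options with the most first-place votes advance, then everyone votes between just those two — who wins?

Round 1 first-place votes: B 46, A 56, C 22, D 0.
A and B advance.
Runoff: A is preferred to B by 78 voters; B by 46.
A wins the runoff.

A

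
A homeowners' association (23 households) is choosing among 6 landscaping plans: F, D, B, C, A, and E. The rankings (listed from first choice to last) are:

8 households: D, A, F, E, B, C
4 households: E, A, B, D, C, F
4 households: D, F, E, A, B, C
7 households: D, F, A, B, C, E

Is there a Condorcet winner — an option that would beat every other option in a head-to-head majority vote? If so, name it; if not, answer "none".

D vs F: 23–0 for D.
D vs B: 19–4 for D.
D vs C: 23–0 for D.
D vs A: 19–4 for D.
D vs E: 19–4 for D.
D beats every other option head-to-head.

D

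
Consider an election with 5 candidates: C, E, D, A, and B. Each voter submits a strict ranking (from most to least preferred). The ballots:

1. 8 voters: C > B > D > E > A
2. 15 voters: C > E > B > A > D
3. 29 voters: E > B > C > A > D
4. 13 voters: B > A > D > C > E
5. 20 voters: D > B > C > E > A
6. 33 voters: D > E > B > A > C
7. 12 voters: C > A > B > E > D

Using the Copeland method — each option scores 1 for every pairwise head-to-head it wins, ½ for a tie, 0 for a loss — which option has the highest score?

B

C: beats E and A; loses to D and B → score 2.
E: beats A and B; loses to C and D → score 2.
D: beats C and E; loses to A and B → score 2.
A: beats D; loses to C, E, and B → score 1.
B: beats C, D, and A; loses to E → score 3.
B has the best pairwise record.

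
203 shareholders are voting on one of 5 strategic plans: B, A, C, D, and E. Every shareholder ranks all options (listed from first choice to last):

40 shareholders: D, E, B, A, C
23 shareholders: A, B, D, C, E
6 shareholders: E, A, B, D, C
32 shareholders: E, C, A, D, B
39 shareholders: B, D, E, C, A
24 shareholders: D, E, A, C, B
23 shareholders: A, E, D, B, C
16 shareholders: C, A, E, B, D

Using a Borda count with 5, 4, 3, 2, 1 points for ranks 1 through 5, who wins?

E

B: 40·3 + 23·4 + 6·3 + 32·1 + 39·5 + 24·1 + 23·2 + 16·2 = 559
A: 40·2 + 23·5 + 6·4 + 32·3 + 39·1 + 24·3 + 23·5 + 16·4 = 605
C: 40·1 + 23·2 + 6·1 + 32·4 + 39·2 + 24·2 + 23·1 + 16·5 = 449
D: 40·5 + 23·3 + 6·2 + 32·2 + 39·4 + 24·5 + 23·3 + 16·1 = 706
E: 40·4 + 23·1 + 6·5 + 32·5 + 39·3 + 24·4 + 23·4 + 16·3 = 726
E has the highest Borda score (726).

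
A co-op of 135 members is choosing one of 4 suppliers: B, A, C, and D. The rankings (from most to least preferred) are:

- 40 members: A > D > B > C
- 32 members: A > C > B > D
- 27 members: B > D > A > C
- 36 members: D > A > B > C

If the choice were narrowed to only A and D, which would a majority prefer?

Voters preferring A to D: 72; preferring D to A: 63.
A wins the head-to-head.

A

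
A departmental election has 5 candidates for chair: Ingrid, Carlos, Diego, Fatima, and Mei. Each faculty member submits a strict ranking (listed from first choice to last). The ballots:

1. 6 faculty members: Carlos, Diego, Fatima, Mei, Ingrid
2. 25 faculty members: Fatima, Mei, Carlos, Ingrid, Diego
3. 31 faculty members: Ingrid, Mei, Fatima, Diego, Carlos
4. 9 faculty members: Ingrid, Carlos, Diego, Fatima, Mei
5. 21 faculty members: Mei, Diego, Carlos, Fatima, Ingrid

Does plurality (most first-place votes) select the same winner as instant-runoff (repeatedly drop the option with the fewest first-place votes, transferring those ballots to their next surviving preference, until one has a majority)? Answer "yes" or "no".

Plurality — first-place votes: Ingrid 40, Carlos 6, Diego 0, Fatima 25, Mei 21. Winner: Ingrid.
Instant-runoff — R1 Ingrid 40, Carlos 6, Diego 0, Fatima 25, Mei 21 (Diego out); R2 Ingrid 40, Carlos 6, Fatima 25, Mei 21 (Carlos out); R3 Ingrid 40, Fatima 31, Mei 21 (Mei out); R4 Ingrid 40, Fatima 52 (Fatima winner). Winner: Fatima.
The two methods disagree.

no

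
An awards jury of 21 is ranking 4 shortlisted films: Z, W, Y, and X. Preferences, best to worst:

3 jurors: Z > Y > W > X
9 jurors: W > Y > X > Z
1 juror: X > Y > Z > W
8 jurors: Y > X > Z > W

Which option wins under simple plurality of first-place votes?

W

First-place votes: Z 3, W 9, Y 8, X 1.
W has the most first-place votes.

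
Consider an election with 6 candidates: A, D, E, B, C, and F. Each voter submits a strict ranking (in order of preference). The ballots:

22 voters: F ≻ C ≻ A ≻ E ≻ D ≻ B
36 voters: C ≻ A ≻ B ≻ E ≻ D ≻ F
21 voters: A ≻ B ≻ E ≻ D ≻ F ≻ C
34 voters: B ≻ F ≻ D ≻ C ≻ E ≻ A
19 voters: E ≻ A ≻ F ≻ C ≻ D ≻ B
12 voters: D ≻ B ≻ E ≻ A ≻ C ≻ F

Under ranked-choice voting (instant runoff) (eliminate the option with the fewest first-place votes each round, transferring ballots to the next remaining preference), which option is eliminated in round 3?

F

Round 1: A 21, D 12, E 19, B 34, C 36, F 22. Eliminate D.
Round 2: A 21, E 19, B 46, C 36, F 22. Eliminate E.
Round 3: A 40, B 46, C 36, F 22. Eliminate F.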